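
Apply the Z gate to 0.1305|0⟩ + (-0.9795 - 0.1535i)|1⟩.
0.1305|0⟩ + (0.9795 + 0.1535i)|1⟩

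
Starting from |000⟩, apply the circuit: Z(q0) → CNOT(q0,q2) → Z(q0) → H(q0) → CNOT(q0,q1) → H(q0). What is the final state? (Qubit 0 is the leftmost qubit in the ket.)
1/2|000⟩ + 1/2|010⟩ + 1/2|100⟩ - 1/2|110⟩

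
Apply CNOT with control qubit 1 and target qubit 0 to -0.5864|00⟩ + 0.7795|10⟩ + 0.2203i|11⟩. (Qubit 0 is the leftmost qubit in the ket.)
-0.5864|00⟩ + 0.2203i|01⟩ + 0.7795|10⟩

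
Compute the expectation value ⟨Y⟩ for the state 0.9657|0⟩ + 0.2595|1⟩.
0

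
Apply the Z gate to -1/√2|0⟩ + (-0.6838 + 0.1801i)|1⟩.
-1/√2|0⟩ + (0.6838 - 0.1801i)|1⟩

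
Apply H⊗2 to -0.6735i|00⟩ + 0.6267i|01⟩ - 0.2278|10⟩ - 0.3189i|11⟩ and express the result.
(-0.1139 - 0.1829i)|00⟩ + (-0.1139 - 0.4907i)|01⟩ + (0.1139 + 0.1361i)|10⟩ + (0.1139 - 0.8096i)|11⟩

H⊗2 gives amp(|y⟩) = (1/2) Σ_x (−1)^(x·y) amp(|x⟩), where x·y is the number of positions in which both x and y have a 1.
|00⟩: (-0.6735i + 0.6267i - 0.2278 - 0.3189i)/2 = (-0.1139 - 0.1829i)
|01⟩: (-0.6735i - 0.6267i - 0.2278 + 0.3189i)/2 = (-0.1139 - 0.4907i)
|10⟩: (-0.6735i + 0.6267i + 0.2278 + 0.3189i)/2 = (0.1139 + 0.1361i)
|11⟩: (-0.6735i - 0.6267i + 0.2278 - 0.3189i)/2 = (0.1139 - 0.8096i)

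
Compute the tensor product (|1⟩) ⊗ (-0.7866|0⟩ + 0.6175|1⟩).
-0.7866|10⟩ + 0.6175|11⟩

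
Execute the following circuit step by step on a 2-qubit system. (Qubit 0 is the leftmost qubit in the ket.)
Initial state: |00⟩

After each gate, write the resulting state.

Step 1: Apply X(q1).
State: |01⟩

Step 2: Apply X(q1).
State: |00⟩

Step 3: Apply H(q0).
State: 1/√2|00⟩ + 1/√2|10⟩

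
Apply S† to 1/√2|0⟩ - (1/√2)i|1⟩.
1/√2|0⟩ - 1/√2|1⟩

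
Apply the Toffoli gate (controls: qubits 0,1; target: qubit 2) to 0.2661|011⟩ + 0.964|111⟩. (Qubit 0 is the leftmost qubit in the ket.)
0.2661|011⟩ + 0.964|110⟩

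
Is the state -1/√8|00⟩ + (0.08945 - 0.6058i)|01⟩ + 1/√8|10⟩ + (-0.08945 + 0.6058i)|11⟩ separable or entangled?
Separable

Writing the state as a|00⟩ + b|01⟩ + c|10⟩ + d|11⟩, it is a product state iff ad − bc = 0.
Here (a, b, c, d) = (-1/√8, (0.08945 - 0.6058i), 1/√8, (-0.08945 + 0.6058i)): ad − bc = (-1/√8)(-0.08945 + 0.6058i) − (0.08945 - 0.6058i)(1/√8) = 0, so the state is separable.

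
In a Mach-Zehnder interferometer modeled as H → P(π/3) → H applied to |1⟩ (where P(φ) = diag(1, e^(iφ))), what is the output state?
(0.25 - 0.433i)|0⟩ + (0.75 + 0.433i)|1⟩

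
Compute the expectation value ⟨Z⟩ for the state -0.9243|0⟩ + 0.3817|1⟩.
0.7086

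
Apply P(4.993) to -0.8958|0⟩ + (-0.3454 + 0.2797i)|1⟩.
-0.8958|0⟩ + (0.1731 + 0.4094i)|1⟩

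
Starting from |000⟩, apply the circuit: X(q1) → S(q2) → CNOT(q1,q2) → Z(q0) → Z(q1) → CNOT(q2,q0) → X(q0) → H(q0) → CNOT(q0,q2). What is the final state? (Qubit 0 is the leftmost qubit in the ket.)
-1/√2|011⟩ - 1/√2|110⟩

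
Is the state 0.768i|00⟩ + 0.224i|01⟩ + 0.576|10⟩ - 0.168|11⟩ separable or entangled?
Entangled

Writing the state as a|00⟩ + b|01⟩ + c|10⟩ + d|11⟩, it is a product state iff ad − bc = 0.
Here (a, b, c, d) = (0.768i, 0.224i, 0.576, -0.168): ad − bc = (0.768i)(-0.168) − (0.224i)(0.576) = -0.258i ≠ 0, so the state is entangled.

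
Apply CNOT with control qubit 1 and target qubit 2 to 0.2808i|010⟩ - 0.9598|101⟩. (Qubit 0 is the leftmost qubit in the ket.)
0.2808i|011⟩ - 0.9598|101⟩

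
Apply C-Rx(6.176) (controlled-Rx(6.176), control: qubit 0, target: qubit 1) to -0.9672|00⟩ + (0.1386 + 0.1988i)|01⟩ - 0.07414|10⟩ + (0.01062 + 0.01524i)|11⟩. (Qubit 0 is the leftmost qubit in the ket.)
-0.9672|00⟩ + (0.1386 + 0.1988i)|01⟩ + (0.07485 - 0.0005689i)|10⟩ + (-0.0106 - 0.01125i)|11⟩

C-Rx(6.176) leaves the control-|0⟩ kets |00⟩, |01⟩ unchanged and applies Rx(6.176) to qubit 1 on the control-|1⟩ pair (|10⟩, |11⟩).
Rx(6.176) = [[cos(θ/2), −i·sin(θ/2)], [−i·sin(θ/2), cos(θ/2)]]; θ = 6.176, cos(θ/2) ≈ -0.998564, sin(θ/2) ≈ 0.053567.
With a = amp(|10⟩) = -0.07414 and b = amp(|11⟩) = (0.01062 + 0.01524i):
new amp(|10⟩) = (-0.998564)·a + (-0.053567i)·b = (0.07485 - 0.0005689i)
new amp(|11⟩) = (-0.053567i)·a + (-0.998564)·b = (-0.0106 - 0.01125i)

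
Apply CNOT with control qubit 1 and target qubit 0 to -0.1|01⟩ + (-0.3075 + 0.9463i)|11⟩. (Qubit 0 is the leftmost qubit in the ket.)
(-0.3075 + 0.9463i)|01⟩ - 0.1|11⟩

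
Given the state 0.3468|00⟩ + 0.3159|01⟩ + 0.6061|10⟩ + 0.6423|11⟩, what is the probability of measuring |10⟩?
0.3674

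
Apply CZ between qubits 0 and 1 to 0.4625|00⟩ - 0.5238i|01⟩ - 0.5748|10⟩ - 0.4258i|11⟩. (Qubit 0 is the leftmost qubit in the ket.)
0.4625|00⟩ - 0.5238i|01⟩ - 0.5748|10⟩ + 0.4258i|11⟩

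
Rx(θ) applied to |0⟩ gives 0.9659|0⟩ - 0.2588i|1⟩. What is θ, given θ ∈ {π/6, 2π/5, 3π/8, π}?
π/6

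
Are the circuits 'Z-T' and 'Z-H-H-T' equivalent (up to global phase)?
Yes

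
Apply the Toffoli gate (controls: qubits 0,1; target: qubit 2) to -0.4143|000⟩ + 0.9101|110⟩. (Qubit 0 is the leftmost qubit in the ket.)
-0.4143|000⟩ + 0.9101|111⟩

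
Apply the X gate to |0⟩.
|1⟩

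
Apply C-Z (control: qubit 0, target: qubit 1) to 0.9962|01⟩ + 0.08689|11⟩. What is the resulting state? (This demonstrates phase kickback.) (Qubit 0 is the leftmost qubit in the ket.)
0.9962|01⟩ - 0.08689|11⟩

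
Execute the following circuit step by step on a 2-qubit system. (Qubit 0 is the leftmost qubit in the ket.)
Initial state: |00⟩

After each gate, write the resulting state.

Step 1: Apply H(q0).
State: 1/√2|00⟩ + 1/√2|10⟩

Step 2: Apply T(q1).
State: 1/√2|00⟩ + 1/√2|10⟩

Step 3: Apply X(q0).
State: 1/√2|00⟩ + 1/√2|10⟩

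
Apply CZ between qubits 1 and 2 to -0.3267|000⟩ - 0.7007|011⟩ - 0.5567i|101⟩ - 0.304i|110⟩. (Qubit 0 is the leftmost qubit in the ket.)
-0.3267|000⟩ + 0.7007|011⟩ - 0.5567i|101⟩ - 0.304i|110⟩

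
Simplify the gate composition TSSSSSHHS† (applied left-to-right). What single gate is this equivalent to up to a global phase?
T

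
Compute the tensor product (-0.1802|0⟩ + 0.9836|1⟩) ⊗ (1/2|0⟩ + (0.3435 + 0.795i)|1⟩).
-0.0901|00⟩ + (-0.0619 - 0.1433i)|01⟩ + 0.4918|10⟩ + (0.3379 + 0.782i)|11⟩

amp(|b₁b₂…⟩) = product of the factor amplitudes for bits b₁, b₂, …; only kets whose every factor amplitude is nonzero survive.
|00⟩: (-0.1802)(1/2) = -0.0901
|01⟩: (-0.1802)(0.3435 + 0.795i) = (-0.0619 - 0.1433i)
|10⟩: (0.9836)(1/2) = 0.4918
|11⟩: (0.9836)(0.3435 + 0.795i) = (0.3379 + 0.782i)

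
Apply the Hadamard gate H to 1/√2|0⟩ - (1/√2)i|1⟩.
(1/2 - (1/2)i)|0⟩ + (1/2 + (1/2)i)|1⟩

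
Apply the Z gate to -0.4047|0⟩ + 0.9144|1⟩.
-0.4047|0⟩ - 0.9144|1⟩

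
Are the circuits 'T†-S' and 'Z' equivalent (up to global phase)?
No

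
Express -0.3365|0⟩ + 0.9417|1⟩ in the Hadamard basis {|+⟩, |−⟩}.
0.4279|+⟩ - 0.9038|−⟩

With |ψ⟩ = α|0⟩ + β|1⟩, the Hadamard-basis coefficients are ⟨+|ψ⟩ = (α + β)/√2 and ⟨−|ψ⟩ = (α − β)/√2.
Here α = -0.3365, β = 0.9417: (α + β)/√2 = 0.4279, (α − β)/√2 = -0.9038.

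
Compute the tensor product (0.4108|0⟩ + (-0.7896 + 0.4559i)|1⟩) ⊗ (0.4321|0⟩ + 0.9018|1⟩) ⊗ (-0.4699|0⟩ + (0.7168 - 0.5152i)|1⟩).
-0.08341|000⟩ + (0.1272 - 0.09145i)|001⟩ - 0.1741|010⟩ + (0.2655 - 0.1909i)|011⟩ + (0.1603 - 0.09257i)|100⟩ + (-0.1431 + 0.317i)|101⟩ + (0.3346 - 0.1932i)|110⟩ + (-0.2986 + 0.6616i)|111⟩

amp(|b₁b₂…⟩) = product of the factor amplitudes for bits b₁, b₂, …; only kets whose every factor amplitude is nonzero survive.
|000⟩: (0.4108)(0.4321)(-0.4699) = -0.08341
|001⟩: (0.4108)(0.4321)(0.7168 - 0.5152i) = (0.1272 - 0.09145i)
|010⟩: (0.4108)(0.9018)(-0.4699) = -0.1741
|011⟩: (0.4108)(0.9018)(0.7168 - 0.5152i) = (0.2655 - 0.1909i)
|100⟩: (-0.7896 + 0.4559i)(0.4321)(-0.4699) = (0.1603 - 0.09257i)
|101⟩: (-0.7896 + 0.4559i)(0.4321)(0.7168 - 0.5152i) = (-0.1431 + 0.317i)
|110⟩: (-0.7896 + 0.4559i)(0.9018)(-0.4699) = (0.3346 - 0.1932i)
|111⟩: (-0.7896 + 0.4559i)(0.9018)(0.7168 - 0.5152i) = (-0.2986 + 0.6616i)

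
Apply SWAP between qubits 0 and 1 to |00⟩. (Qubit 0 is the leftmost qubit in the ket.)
|00⟩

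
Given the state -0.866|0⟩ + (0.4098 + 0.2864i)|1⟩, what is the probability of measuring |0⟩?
0.75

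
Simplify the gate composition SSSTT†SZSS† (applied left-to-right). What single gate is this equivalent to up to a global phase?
Z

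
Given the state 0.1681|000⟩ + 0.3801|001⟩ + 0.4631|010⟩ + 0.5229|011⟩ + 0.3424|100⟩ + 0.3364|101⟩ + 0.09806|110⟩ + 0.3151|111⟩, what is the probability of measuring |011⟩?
0.2734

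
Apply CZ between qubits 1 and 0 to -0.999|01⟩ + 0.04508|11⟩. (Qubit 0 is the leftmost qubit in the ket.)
-0.999|01⟩ - 0.04508|11⟩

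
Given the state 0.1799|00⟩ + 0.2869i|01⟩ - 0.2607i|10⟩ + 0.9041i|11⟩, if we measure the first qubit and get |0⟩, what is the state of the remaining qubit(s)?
0.5312|0⟩ + 0.8472i|1⟩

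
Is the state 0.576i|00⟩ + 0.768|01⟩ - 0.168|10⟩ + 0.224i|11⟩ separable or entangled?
Separable

Writing the state as a|00⟩ + b|01⟩ + c|10⟩ + d|11⟩, it is a product state iff ad − bc = 0.
Here (a, b, c, d) = (0.576i, 0.768, -0.168, 0.224i): ad − bc = (0.576i)(0.224i) − (0.768)(-0.168) = 0, so the state is separable.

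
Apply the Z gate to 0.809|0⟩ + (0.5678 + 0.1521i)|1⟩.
0.809|0⟩ + (-0.5678 - 0.1521i)|1⟩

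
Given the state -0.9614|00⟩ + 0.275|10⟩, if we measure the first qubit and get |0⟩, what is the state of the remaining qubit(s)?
-|0⟩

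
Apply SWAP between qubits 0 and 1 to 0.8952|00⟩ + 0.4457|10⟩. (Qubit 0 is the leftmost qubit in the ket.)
0.8952|00⟩ + 0.4457|01⟩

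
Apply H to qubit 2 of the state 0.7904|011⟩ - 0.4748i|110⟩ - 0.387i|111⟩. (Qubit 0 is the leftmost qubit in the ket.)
0.5589|010⟩ - 0.5589|011⟩ - 0.6094i|110⟩ - 0.06208i|111⟩

H on qubit 2 mixes each pair of kets that differ only in qubit 2: amplitudes (a, b) of (|…0…⟩, |…1…⟩) become ((a + b)/√2, (a − b)/√2). Kets absent from the input have amplitude 0.
(|010⟩, |011⟩): (a, b) = (0, 0.7904) → (0.5589, -0.5589)
(|110⟩, |111⟩): (a, b) = (-0.4748i, -0.387i) → (-0.6094i, -0.06208i)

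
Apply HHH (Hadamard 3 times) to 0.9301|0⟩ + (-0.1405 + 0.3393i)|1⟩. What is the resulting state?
(0.5583 + 0.2399i)|0⟩ + (0.757 - 0.2399i)|1⟩

H² = I, so H^3 = H: a single Hadamard. With (a, b) = (0.9301, (-0.1405 + 0.3393i)), H gives ((a + b)/√2, (a − b)/√2) = ((0.5583 + 0.2399i), (0.757 - 0.2399i)).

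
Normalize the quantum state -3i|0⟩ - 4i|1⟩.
-0.6i|0⟩ - 0.8i|1⟩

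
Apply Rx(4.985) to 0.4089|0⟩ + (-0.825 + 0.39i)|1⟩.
(-0.09 + 0.4987i)|0⟩ + (0.6572 - 0.5579i)|1⟩

Rx(4.985) = [[cos(θ/2), −i·sin(θ/2)], [−i·sin(θ/2), cos(θ/2)]]; θ = 4.985, cos(θ/2) ≈ -0.796633, sin(θ/2) ≈ 0.604464.
With a = amp(|0⟩) = 0.4089 and b = amp(|1⟩) = (-0.825 + 0.39i):
new amp(|0⟩) = (-0.796633)·a + (-0.604464i)·b = (-0.09 + 0.4987i)
new amp(|1⟩) = (-0.604464i)·a + (-0.796633)·b = (0.6572 - 0.5579i)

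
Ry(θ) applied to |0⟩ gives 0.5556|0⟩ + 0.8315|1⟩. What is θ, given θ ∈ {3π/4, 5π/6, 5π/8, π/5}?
5π/8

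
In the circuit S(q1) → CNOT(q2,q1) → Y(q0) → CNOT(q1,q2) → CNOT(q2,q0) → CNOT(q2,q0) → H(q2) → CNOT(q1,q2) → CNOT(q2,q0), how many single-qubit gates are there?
3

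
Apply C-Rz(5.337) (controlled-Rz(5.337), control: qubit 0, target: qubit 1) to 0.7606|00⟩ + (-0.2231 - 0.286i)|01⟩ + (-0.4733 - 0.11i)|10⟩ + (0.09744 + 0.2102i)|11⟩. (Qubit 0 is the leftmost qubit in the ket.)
0.7606|00⟩ + (-0.2231 - 0.286i)|01⟩ + (0.3712 + 0.3136i)|10⟩ + (-0.1825 - 0.1427i)|11⟩

C-Rz(5.337) leaves the control-|0⟩ kets |00⟩, |01⟩ unchanged and applies Rz(5.337) to qubit 1 on the control-|1⟩ pair (|10⟩, |11⟩).
Rz(5.337) = [[e^(−iθ/2), 0], [0, e^(iθ/2)]] with e^(±iθ/2) = cos(θ/2) ± i·sin(θ/2); θ = 5.337, cos(θ/2) ≈ -0.890163, sin(θ/2) ≈ 0.455641.
With a = amp(|10⟩) = (-0.4733 - 0.11i) and b = amp(|11⟩) = (0.09744 + 0.2102i):
new amp(|10⟩) = (-0.890163 - 0.455641i)·a = (0.3712 + 0.3136i)
new amp(|11⟩) = (-0.890163 + 0.455641i)·b = (-0.1825 - 0.1427i)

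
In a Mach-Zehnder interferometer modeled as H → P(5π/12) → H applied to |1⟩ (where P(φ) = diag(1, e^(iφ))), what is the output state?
(0.3706 - 0.483i)|0⟩ + (0.6294 + 0.483i)|1⟩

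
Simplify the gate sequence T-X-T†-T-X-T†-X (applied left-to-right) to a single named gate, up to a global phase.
X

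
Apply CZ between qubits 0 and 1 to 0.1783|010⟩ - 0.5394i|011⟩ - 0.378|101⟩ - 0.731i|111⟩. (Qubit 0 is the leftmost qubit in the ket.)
0.1783|010⟩ - 0.5394i|011⟩ - 0.378|101⟩ + 0.731i|111⟩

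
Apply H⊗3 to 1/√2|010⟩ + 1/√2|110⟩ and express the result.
1/2|000⟩ + 1/2|001⟩ - 1/2|010⟩ - 1/2|011⟩

H⊗3 gives amp(|y⟩) = (1/2√2) Σ_x (−1)^(x·y) amp(|x⟩), where x·y is the number of positions in which both x and y have a 1.
|000⟩: (1/√2 + 1/√2)/(2√2) = 1/2
|001⟩: (1/√2 + 1/√2)/(2√2) = 1/2
|010⟩: (-1/√2 - 1/√2)/(2√2) = -1/2
|011⟩: (-1/√2 - 1/√2)/(2√2) = -1/2
|100⟩: (1/√2 - 1/√2)/(2√2) = 0
|101⟩: (1/√2 - 1/√2)/(2√2) = 0
|110⟩: (-1/√2 + 1/√2)/(2√2) = 0
|111⟩: (-1/√2 + 1/√2)/(2√2) = 0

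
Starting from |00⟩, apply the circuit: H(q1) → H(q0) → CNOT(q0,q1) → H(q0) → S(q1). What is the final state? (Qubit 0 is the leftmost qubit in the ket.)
1/√2|00⟩ + (1/√2)i|01⟩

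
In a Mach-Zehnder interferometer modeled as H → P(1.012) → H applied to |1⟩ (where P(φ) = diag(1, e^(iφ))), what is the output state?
(0.2349 - 0.4239i)|0⟩ + (0.7651 + 0.4239i)|1⟩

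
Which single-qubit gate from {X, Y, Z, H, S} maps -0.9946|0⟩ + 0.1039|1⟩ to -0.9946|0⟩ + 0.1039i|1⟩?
S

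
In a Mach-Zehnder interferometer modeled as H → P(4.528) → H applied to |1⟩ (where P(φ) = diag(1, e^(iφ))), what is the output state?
(0.5917 + 0.4915i)|0⟩ + (0.4083 - 0.4915i)|1⟩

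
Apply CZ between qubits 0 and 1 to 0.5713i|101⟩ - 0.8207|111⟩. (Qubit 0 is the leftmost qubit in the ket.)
0.5713i|101⟩ + 0.8207|111⟩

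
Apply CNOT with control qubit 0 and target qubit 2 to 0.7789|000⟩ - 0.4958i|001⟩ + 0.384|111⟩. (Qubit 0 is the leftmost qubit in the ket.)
0.7789|000⟩ - 0.4958i|001⟩ + 0.384|110⟩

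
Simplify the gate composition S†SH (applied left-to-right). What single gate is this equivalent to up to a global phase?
H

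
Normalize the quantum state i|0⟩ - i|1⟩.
(1/√2)i|0⟩ - (1/√2)i|1⟩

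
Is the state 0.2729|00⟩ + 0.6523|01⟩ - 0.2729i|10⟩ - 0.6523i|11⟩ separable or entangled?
Separable

Writing the state as a|00⟩ + b|01⟩ + c|10⟩ + d|11⟩, it is a product state iff ad − bc = 0.
Here (a, b, c, d) = (0.2729, 0.6523, -0.2729i, -0.6523i): ad − bc = (0.2729)(-0.6523i) − (0.6523)(-0.2729i) = 0, so the state is separable.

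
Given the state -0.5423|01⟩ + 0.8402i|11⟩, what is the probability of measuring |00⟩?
0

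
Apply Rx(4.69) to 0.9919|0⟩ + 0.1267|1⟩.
(-0.6935 - 0.09059i)|0⟩ + (-0.08858 - 0.7092i)|1⟩

Rx(4.69) = [[cos(θ/2), −i·sin(θ/2)], [−i·sin(θ/2), cos(θ/2)]]; θ = 4.69, cos(θ/2) ≈ -0.699147, sin(θ/2) ≈ 0.714978.
With a = amp(|0⟩) = 0.9919 and b = amp(|1⟩) = 0.1267:
new amp(|0⟩) = (-0.699147)·a + (-0.714978i)·b = (-0.6935 - 0.09059i)
new amp(|1⟩) = (-0.714978i)·a + (-0.699147)·b = (-0.08858 - 0.7092i)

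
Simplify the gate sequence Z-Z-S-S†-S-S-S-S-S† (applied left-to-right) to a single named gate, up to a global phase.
S†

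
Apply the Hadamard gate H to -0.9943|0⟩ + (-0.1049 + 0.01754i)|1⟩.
(-0.7773 + 0.0124i)|0⟩ + (-0.6289 - 0.0124i)|1⟩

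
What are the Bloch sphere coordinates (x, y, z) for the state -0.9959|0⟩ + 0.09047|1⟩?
(-0.1802, 0, 0.9836)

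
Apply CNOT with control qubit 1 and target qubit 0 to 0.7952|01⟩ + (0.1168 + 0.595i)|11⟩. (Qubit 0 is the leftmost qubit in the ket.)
(0.1168 + 0.595i)|01⟩ + 0.7952|11⟩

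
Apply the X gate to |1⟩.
|0⟩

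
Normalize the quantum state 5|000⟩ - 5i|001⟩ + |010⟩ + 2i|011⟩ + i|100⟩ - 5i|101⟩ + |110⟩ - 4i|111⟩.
0.5051|000⟩ - 0.5051i|001⟩ + 0.101|010⟩ + 0.202i|011⟩ + 0.101i|100⟩ - 0.5051i|101⟩ + 0.101|110⟩ - 0.4041i|111⟩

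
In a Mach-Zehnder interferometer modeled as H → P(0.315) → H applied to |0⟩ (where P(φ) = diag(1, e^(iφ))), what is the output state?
(0.9754 + 0.1549i)|0⟩ + (0.0246 - 0.1549i)|1⟩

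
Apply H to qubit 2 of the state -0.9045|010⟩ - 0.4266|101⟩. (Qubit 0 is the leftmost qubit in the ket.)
-0.6396|010⟩ - 0.6396|011⟩ - 0.3017|100⟩ + 0.3017|101⟩

H on qubit 2 mixes each pair of kets that differ only in qubit 2: amplitudes (a, b) of (|…0…⟩, |…1…⟩) become ((a + b)/√2, (a − b)/√2). Kets absent from the input have amplitude 0.
(|010⟩, |011⟩): (a, b) = (-0.9045, 0) → (-0.6396, -0.6396)
(|100⟩, |101⟩): (a, b) = (0, -0.4266) → (-0.3017, 0.3017)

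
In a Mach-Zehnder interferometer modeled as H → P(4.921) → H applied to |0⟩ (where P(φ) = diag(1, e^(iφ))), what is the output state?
(0.6036 - 0.4892i)|0⟩ + (0.3964 + 0.4892i)|1⟩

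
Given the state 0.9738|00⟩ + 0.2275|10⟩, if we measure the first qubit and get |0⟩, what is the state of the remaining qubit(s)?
|0⟩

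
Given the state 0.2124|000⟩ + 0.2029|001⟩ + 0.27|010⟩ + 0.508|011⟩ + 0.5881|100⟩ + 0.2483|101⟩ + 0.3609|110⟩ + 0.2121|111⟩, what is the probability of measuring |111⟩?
0.04499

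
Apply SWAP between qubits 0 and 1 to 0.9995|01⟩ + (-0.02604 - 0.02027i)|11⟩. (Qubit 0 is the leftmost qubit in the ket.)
0.9995|10⟩ + (-0.02604 - 0.02027i)|11⟩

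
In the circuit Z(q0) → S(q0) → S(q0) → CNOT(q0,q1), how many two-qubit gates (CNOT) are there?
1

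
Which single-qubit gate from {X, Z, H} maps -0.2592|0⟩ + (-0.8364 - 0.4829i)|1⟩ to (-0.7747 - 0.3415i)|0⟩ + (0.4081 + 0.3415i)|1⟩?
H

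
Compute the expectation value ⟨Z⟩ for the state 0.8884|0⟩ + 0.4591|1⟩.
0.5785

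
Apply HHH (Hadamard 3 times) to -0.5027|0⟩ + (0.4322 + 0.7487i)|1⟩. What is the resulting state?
(-0.04985 + 0.5294i)|0⟩ + (-0.6611 - 0.5294i)|1⟩

H² = I, so H^3 = H: a single Hadamard. With (a, b) = (-0.5027, (0.4322 + 0.7487i)), H gives ((a + b)/√2, (a − b)/√2) = ((-0.04985 + 0.5294i), (-0.6611 - 0.5294i)).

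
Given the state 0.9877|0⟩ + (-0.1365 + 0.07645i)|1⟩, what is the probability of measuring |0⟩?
0.9756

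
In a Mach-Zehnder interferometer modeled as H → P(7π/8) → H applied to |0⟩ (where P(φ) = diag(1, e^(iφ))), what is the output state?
(0.03806 + 0.1913i)|0⟩ + (0.9619 - 0.1913i)|1⟩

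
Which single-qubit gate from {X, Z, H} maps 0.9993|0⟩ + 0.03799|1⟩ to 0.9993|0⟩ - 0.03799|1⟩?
Z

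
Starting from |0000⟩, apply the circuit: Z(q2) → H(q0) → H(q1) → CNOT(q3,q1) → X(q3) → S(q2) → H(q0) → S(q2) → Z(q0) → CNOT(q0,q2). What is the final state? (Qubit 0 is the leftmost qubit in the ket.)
1/√2|0001⟩ + 1/√2|0101⟩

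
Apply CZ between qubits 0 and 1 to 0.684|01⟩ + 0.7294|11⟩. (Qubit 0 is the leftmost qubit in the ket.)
0.684|01⟩ - 0.7294|11⟩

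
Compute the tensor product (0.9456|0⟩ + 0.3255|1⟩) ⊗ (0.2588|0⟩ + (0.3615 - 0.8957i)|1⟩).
0.2447|00⟩ + (0.3418 - 0.847i)|01⟩ + 0.08424|10⟩ + (0.1177 - 0.2916i)|11⟩

amp(|b₁b₂…⟩) = product of the factor amplitudes for bits b₁, b₂, …; only kets whose every factor amplitude is nonzero survive.
|00⟩: (0.9456)(0.2588) = 0.2447
|01⟩: (0.9456)(0.3615 - 0.8957i) = (0.3418 - 0.847i)
|10⟩: (0.3255)(0.2588) = 0.08424
|11⟩: (0.3255)(0.3615 - 0.8957i) = (0.1177 - 0.2916i)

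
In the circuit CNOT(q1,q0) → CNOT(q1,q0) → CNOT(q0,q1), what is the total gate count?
3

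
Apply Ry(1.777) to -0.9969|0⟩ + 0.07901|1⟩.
-0.6899|0⟩ - 0.7239|1⟩

Ry(1.777) = [[cos(θ/2), −sin(θ/2)], [sin(θ/2), cos(θ/2)]]; θ = 1.777, cos(θ/2) ≈ 0.630577, sin(θ/2) ≈ 0.776127.
With a = amp(|0⟩) = -0.9969 and b = amp(|1⟩) = 0.07901:
new amp(|0⟩) = (0.630577)·a + (-0.776127)·b = -0.6899
new amp(|1⟩) = (0.776127)·a + (0.630577)·b = -0.7239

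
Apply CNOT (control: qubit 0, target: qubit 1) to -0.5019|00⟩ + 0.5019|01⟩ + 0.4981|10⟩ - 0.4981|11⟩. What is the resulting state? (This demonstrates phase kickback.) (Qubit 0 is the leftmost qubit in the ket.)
-0.5019|00⟩ + 0.5019|01⟩ - 0.4981|10⟩ + 0.4981|11⟩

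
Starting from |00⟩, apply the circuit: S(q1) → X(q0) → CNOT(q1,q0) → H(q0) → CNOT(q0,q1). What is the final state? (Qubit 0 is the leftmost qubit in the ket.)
1/√2|00⟩ - 1/√2|11⟩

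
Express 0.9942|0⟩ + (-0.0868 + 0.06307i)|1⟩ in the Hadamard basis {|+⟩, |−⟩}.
(0.6416 + 0.0446i)|+⟩ + (0.7644 - 0.0446i)|−⟩

With |ψ⟩ = α|0⟩ + β|1⟩, the Hadamard-basis coefficients are ⟨+|ψ⟩ = (α + β)/√2 and ⟨−|ψ⟩ = (α − β)/√2.
Here α = 0.9942, β = (-0.0868 + 0.06307i): (α + β)/√2 = (0.6416 + 0.0446i), (α − β)/√2 = (0.7644 - 0.0446i).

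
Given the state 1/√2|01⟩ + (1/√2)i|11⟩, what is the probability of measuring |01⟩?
1/2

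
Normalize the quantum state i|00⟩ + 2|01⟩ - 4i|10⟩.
0.2182i|00⟩ + 0.4364|01⟩ - 0.8729i|10⟩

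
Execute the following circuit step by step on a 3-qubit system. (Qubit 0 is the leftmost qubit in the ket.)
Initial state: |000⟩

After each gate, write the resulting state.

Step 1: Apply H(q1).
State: 1/√2|000⟩ + 1/√2|010⟩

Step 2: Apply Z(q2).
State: 1/√2|000⟩ + 1/√2|010⟩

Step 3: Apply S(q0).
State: 1/√2|000⟩ + 1/√2|010⟩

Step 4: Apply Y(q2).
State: (1/√2)i|001⟩ + (1/√2)i|011⟩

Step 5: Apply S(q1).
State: (1/√2)i|001⟩ - 1/√2|011⟩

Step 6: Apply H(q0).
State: (1/2)i|001⟩ - 1/2|011⟩ + (1/2)i|101⟩ - 1/2|111⟩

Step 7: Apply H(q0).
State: (1/√2)i|001⟩ - 1/√2|011⟩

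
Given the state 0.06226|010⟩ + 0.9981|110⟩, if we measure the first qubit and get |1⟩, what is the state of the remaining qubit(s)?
|10⟩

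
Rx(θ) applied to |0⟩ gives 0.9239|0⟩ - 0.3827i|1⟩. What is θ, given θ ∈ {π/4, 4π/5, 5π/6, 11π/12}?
π/4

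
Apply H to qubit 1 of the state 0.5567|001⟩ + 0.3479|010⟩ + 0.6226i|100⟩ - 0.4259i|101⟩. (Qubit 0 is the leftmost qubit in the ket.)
0.246|000⟩ + 0.3936|001⟩ - 0.246|010⟩ + 0.3936|011⟩ + 0.4402i|100⟩ - 0.3012i|101⟩ + 0.4402i|110⟩ - 0.3012i|111⟩

H on qubit 1 mixes each pair of kets that differ only in qubit 1: amplitudes (a, b) of (|…0…⟩, |…1…⟩) become ((a + b)/√2, (a − b)/√2). Kets absent from the input have amplitude 0.
(|000⟩, |010⟩): (a, b) = (0, 0.3479) → (0.246, -0.246)
(|001⟩, |011⟩): (a, b) = (0.5567, 0) → (0.3936, 0.3936)
(|100⟩, |110⟩): (a, b) = (0.6226i, 0) → (0.4402i, 0.4402i)
(|101⟩, |111⟩): (a, b) = (-0.4259i, 0) → (-0.3012i, -0.3012i)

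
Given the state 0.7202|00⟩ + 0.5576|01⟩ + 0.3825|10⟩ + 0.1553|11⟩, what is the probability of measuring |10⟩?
0.1463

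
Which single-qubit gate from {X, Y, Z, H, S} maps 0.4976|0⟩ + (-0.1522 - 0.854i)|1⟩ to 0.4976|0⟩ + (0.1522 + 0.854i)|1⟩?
Z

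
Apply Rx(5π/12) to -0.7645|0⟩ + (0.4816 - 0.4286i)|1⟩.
(-0.8674 - 0.2932i)|0⟩ + (0.3821 + 0.1254i)|1⟩

Rx(5π/12) = [[cos(θ/2), −i·sin(θ/2)], [−i·sin(θ/2), cos(θ/2)]]; θ = 5π/12, cos(θ/2) ≈ 0.793353, sin(θ/2) ≈ 0.608761.
With a = amp(|0⟩) = -0.7645 and b = amp(|1⟩) = (0.4816 - 0.4286i):
new amp(|0⟩) = (0.793353)·a + (-0.608761i)·b = (-0.8674 - 0.2932i)
new amp(|1⟩) = (-0.608761i)·a + (0.793353)·b = (0.3821 + 0.1254i)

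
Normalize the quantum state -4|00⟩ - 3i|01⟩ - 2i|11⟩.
-0.7428|00⟩ - 0.5571i|01⟩ - 0.3714i|11⟩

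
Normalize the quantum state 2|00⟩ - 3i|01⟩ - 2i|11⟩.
0.4851|00⟩ - 0.7276i|01⟩ - 0.4851i|11⟩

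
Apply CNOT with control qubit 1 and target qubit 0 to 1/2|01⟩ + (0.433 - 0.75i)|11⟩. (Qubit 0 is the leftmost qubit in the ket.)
(0.433 - 0.75i)|01⟩ + 1/2|11⟩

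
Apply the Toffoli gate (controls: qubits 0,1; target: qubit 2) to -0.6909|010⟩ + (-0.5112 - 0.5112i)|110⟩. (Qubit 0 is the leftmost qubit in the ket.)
-0.6909|010⟩ + (-0.5112 - 0.5112i)|111⟩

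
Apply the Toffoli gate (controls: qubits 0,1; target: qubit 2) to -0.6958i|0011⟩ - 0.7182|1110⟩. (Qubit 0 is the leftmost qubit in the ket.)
-0.6958i|0011⟩ - 0.7182|1100⟩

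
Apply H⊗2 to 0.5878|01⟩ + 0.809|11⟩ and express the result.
0.6984|00⟩ - 0.6984|01⟩ - 0.1106|10⟩ + 0.1106|11⟩

H⊗2 gives amp(|y⟩) = (1/2) Σ_x (−1)^(x·y) amp(|x⟩), where x·y is the number of positions in which both x and y have a 1.
|00⟩: (0.5878 + 0.809)/2 = 0.6984
|01⟩: (-0.5878 - 0.809)/2 = -0.6984
|10⟩: (0.5878 - 0.809)/2 = -0.1106
|11⟩: (-0.5878 + 0.809)/2 = 0.1106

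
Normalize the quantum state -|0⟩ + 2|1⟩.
-1/√5|0⟩ + 0.8944|1⟩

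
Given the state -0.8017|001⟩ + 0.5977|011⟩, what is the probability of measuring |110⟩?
0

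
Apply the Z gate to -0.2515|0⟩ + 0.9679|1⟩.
-0.2515|0⟩ - 0.9679|1⟩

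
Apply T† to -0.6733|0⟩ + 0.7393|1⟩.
-0.6733|0⟩ + (0.5228 - 0.5228i)|1⟩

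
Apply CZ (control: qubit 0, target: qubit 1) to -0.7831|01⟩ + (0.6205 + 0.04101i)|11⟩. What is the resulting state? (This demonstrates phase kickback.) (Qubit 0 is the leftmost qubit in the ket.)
-0.7831|01⟩ + (-0.6205 - 0.04101i)|11⟩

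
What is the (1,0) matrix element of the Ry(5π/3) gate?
1/2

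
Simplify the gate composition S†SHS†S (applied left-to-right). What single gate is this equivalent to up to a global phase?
H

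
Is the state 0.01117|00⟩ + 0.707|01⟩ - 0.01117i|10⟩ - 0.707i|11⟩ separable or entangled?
Separable

Writing the state as a|00⟩ + b|01⟩ + c|10⟩ + d|11⟩, it is a product state iff ad − bc = 0.
Here (a, b, c, d) = (0.01117, 0.707, -0.01117i, -0.707i): ad − bc = (0.01117)(-0.707i) − (0.707)(-0.01117i) = 0, so the state is separable.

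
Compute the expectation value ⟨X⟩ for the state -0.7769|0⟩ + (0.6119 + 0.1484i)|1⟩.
-0.9508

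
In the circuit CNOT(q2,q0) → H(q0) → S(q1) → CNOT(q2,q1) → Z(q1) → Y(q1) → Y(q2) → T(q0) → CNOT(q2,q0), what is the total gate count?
9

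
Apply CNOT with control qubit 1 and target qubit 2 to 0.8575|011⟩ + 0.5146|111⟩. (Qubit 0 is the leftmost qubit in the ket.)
0.8575|010⟩ + 0.5146|110⟩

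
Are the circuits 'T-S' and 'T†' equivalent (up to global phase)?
No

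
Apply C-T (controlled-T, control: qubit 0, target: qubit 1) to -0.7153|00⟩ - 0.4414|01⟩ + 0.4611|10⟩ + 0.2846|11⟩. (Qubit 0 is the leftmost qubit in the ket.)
-0.7153|00⟩ - 0.4414|01⟩ + 0.4611|10⟩ + (0.2012 + 0.2012i)|11⟩

C-T leaves the control-|0⟩ kets |00⟩, |01⟩ unchanged and applies T to qubit 1 on the control-|1⟩ pair (|10⟩, |11⟩).
T = [[1, 0], [0, (1/√2 + (1/√2)i)]].
With a = amp(|10⟩) = 0.4611 and b = amp(|11⟩) = 0.2846:
new amp(|10⟩) = (1)·a = 0.4611
new amp(|11⟩) = (1/√2 + (1/√2)i)·b = (0.2012 + 0.2012i)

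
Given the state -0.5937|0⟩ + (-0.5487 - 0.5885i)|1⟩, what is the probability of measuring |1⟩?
0.6474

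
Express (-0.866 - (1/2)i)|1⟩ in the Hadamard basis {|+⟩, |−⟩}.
(-0.6124 - (1/√8)i)|+⟩ + (0.6124 + (1/√8)i)|−⟩

With |ψ⟩ = α|0⟩ + β|1⟩, the Hadamard-basis coefficients are ⟨+|ψ⟩ = (α + β)/√2 and ⟨−|ψ⟩ = (α − β)/√2.
Here α = 0, β = (-0.866 - (1/2)i): (α + β)/√2 = (-0.6124 - (1/√8)i), (α − β)/√2 = (0.6124 + (1/√8)i).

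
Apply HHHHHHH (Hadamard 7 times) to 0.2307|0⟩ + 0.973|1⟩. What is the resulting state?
0.8511|0⟩ - 0.5249|1⟩

H² = I, so H^7 = H: a single Hadamard. With (a, b) = (0.2307, 0.973), H gives ((a + b)/√2, (a − b)/√2) = (0.8511, -0.5249).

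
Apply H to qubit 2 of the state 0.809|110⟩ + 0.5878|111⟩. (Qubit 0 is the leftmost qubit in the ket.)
0.9877|110⟩ + 0.1564|111⟩

H on qubit 2 mixes each pair of kets that differ only in qubit 2: amplitudes (a, b) of (|…0…⟩, |…1…⟩) become ((a + b)/√2, (a − b)/√2). Kets absent from the input have amplitude 0.
(|110⟩, |111⟩): (a, b) = (0.809, 0.5878) → (0.9877, 0.1564)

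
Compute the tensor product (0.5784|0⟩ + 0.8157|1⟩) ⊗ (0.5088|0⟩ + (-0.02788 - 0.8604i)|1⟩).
0.2943|00⟩ + (-0.01613 - 0.4977i)|01⟩ + 0.415|10⟩ + (-0.02274 - 0.7018i)|11⟩

amp(|b₁b₂…⟩) = product of the factor amplitudes for bits b₁, b₂, …; only kets whose every factor amplitude is nonzero survive.
|00⟩: (0.5784)(0.5088) = 0.2943
|01⟩: (0.5784)(-0.02788 - 0.8604i) = (-0.01613 - 0.4977i)
|10⟩: (0.8157)(0.5088) = 0.415
|11⟩: (0.8157)(-0.02788 - 0.8604i) = (-0.02274 - 0.7018i)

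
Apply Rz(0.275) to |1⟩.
(0.9906 + 0.1371i)|1⟩

Rz(0.275) = [[e^(−iθ/2), 0], [0, e^(iθ/2)]] with e^(±iθ/2) = cos(θ/2) ± i·sin(θ/2); θ = 0.275, cos(θ/2) ≈ 0.990562, sin(θ/2) ≈ 0.137067.
With a = amp(|0⟩) = 0 and b = amp(|1⟩) = 1:
new amp(|0⟩) = (0.990562 - 0.137067i)·a = 0
new amp(|1⟩) = (0.990562 + 0.137067i)·b = (0.9906 + 0.1371i)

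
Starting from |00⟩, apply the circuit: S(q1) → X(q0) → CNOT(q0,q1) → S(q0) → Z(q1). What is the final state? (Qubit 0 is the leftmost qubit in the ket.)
-i|11⟩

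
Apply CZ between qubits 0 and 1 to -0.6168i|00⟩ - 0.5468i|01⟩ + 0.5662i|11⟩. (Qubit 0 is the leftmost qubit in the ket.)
-0.6168i|00⟩ - 0.5468i|01⟩ - 0.5662i|11⟩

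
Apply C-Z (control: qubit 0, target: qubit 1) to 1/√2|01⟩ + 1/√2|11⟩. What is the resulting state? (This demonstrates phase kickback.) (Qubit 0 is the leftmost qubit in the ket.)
1/√2|01⟩ - 1/√2|11⟩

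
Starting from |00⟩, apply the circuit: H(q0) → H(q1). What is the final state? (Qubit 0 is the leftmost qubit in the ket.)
1/2|00⟩ + 1/2|01⟩ + 1/2|10⟩ + 1/2|11⟩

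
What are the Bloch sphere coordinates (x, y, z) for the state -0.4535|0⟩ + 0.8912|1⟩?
(-0.8083, 0, -0.5886)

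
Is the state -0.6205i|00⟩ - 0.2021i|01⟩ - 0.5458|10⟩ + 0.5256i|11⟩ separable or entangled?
Entangled

Writing the state as a|00⟩ + b|01⟩ + c|10⟩ + d|11⟩, it is a product state iff ad − bc = 0.
Here (a, b, c, d) = (-0.6205i, -0.2021i, -0.5458, 0.5256i): ad − bc = (-0.6205i)(0.5256i) − (-0.2021i)(-0.5458) = (0.3261 - 0.1103i) ≠ 0, so the state is entangled.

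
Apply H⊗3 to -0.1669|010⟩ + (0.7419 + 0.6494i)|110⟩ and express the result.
(0.2033 + 0.2296i)|000⟩ + (0.2033 + 0.2296i)|001⟩ + (-0.2033 - 0.2296i)|010⟩ + (-0.2033 - 0.2296i)|011⟩ + (-0.3213 - 0.2296i)|100⟩ + (-0.3213 - 0.2296i)|101⟩ + (0.3213 + 0.2296i)|110⟩ + (0.3213 + 0.2296i)|111⟩

H⊗3 gives amp(|y⟩) = (1/2√2) Σ_x (−1)^(x·y) amp(|x⟩), where x·y is the number of positions in which both x and y have a 1.
|000⟩: (-0.1669 + (0.7419 + 0.6494i))/(2√2) = (0.2033 + 0.2296i)
|001⟩: (-0.1669 + (0.7419 + 0.6494i))/(2√2) = (0.2033 + 0.2296i)
|010⟩: (0.1669 - (0.7419 + 0.6494i))/(2√2) = (-0.2033 - 0.2296i)
|011⟩: (0.1669 - (0.7419 + 0.6494i))/(2√2) = (-0.2033 - 0.2296i)
|100⟩: (-0.1669 - (0.7419 + 0.6494i))/(2√2) = (-0.3213 - 0.2296i)
|101⟩: (-0.1669 - (0.7419 + 0.6494i))/(2√2) = (-0.3213 - 0.2296i)
|110⟩: (0.1669 + (0.7419 + 0.6494i))/(2√2) = (0.3213 + 0.2296i)
|111⟩: (0.1669 + (0.7419 + 0.6494i))/(2√2) = (0.3213 + 0.2296i)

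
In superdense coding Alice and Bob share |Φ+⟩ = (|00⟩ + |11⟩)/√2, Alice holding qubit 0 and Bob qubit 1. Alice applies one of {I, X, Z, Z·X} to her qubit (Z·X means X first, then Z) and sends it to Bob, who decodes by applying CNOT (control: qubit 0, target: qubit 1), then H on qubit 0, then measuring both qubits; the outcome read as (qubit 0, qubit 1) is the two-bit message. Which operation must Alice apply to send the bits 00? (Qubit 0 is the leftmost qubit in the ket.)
I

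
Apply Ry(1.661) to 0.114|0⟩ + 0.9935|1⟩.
-0.6566|0⟩ + 0.7543|1⟩

Ry(1.661) = [[cos(θ/2), −sin(θ/2)], [sin(θ/2), cos(θ/2)]]; θ = 1.661, cos(θ/2) ≈ 0.674507, sin(θ/2) ≈ 0.738269.
With a = amp(|0⟩) = 0.114 and b = amp(|1⟩) = 0.9935:
new amp(|0⟩) = (0.674507)·a + (-0.738269)·b = -0.6566
new amp(|1⟩) = (0.738269)·a + (0.674507)·b = 0.7543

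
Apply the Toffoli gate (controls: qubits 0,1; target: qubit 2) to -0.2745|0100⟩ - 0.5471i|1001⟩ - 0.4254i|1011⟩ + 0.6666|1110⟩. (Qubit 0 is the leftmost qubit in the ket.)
-0.2745|0100⟩ - 0.5471i|1001⟩ - 0.4254i|1011⟩ + 0.6666|1100⟩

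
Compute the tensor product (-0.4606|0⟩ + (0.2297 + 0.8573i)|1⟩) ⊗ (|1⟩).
-0.4606|01⟩ + (0.2297 + 0.8573i)|11⟩

amp(|b₁b₂…⟩) = product of the factor amplitudes for bits b₁, b₂, …; only kets whose every factor amplitude is nonzero survive.
|01⟩: (-0.4606)(1) = -0.4606
|11⟩: (0.2297 + 0.8573i)(1) = (0.2297 + 0.8573i)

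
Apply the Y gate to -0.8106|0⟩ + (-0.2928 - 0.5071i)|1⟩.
(-0.5071 + 0.2928i)|0⟩ - 0.8106i|1⟩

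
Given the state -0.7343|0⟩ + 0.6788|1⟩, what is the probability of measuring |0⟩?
0.5392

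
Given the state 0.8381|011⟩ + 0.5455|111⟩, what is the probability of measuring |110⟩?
0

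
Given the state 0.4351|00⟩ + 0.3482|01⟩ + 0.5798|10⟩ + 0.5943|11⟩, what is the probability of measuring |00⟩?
0.1893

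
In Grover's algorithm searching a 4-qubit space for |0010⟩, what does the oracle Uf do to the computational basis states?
Uf|x⟩ = -|x⟩ if x = 0010, else |x⟩ (phase flip on target)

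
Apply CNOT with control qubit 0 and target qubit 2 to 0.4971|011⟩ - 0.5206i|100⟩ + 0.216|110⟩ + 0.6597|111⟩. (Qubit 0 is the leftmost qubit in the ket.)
0.4971|011⟩ - 0.5206i|101⟩ + 0.6597|110⟩ + 0.216|111⟩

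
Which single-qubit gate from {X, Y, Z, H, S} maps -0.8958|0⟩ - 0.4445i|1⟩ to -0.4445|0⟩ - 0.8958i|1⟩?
Y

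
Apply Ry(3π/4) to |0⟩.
0.3827|0⟩ + 0.9239|1⟩

Ry(3π/4) = [[cos(θ/2), −sin(θ/2)], [sin(θ/2), cos(θ/2)]]; θ = 3π/4, cos(θ/2) ≈ 0.382683, sin(θ/2) ≈ 0.92388.
With a = amp(|0⟩) = 1 and b = amp(|1⟩) = 0:
new amp(|0⟩) = (0.382683)·a + (-0.92388)·b = 0.3827
new amp(|1⟩) = (0.92388)·a + (0.382683)·b = 0.9239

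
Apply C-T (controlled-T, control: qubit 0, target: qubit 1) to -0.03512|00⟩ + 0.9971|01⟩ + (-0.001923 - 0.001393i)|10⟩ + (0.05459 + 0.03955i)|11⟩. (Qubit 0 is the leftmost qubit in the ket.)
-0.03512|00⟩ + 0.9971|01⟩ + (-0.001923 - 0.001393i)|10⟩ + (0.01063 + 0.06657i)|11⟩

C-T leaves the control-|0⟩ kets |00⟩, |01⟩ unchanged and applies T to qubit 1 on the control-|1⟩ pair (|10⟩, |11⟩).
T = [[1, 0], [0, (1/√2 + (1/√2)i)]].
With a = amp(|10⟩) = (-0.001923 - 0.001393i) and b = amp(|11⟩) = (0.05459 + 0.03955i):
new amp(|10⟩) = (1)·a = (-0.001923 - 0.001393i)
new amp(|11⟩) = (1/√2 + (1/√2)i)·b = (0.01063 + 0.06657i)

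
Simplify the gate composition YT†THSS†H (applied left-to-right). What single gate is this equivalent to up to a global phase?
Y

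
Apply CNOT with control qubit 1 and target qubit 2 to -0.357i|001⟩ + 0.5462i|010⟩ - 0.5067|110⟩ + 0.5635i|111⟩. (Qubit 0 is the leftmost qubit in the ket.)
-0.357i|001⟩ + 0.5462i|011⟩ + 0.5635i|110⟩ - 0.5067|111⟩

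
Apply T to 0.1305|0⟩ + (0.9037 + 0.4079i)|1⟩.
0.1305|0⟩ + (0.3506 + 0.9274i)|1⟩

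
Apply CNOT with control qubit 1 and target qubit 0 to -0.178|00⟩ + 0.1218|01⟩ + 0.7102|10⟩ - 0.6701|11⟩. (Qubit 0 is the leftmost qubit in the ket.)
-0.178|00⟩ - 0.6701|01⟩ + 0.7102|10⟩ + 0.1218|11⟩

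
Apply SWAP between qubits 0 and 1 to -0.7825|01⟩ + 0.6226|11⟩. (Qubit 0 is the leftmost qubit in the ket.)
-0.7825|10⟩ + 0.6226|11⟩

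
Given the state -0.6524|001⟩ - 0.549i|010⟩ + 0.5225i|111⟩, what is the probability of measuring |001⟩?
0.4256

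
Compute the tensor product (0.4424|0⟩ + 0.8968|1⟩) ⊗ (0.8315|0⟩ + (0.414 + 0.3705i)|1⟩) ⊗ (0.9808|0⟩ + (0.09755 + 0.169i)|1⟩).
0.3608|000⟩ + (0.03588 + 0.06217i)|001⟩ + (0.1796 + 0.1608i)|010⟩ + (-0.009834 + 0.04694i)|011⟩ + 0.7314|100⟩ + (0.07274 + 0.126i)|101⟩ + (0.3641 + 0.3259i)|110⟩ + (-0.01993 + 0.09516i)|111⟩

amp(|b₁b₂…⟩) = product of the factor amplitudes for bits b₁, b₂, …; only kets whose every factor amplitude is nonzero survive.
|000⟩: (0.4424)(0.8315)(0.9808) = 0.3608
|001⟩: (0.4424)(0.8315)(0.09755 + 0.169i) = (0.03588 + 0.06217i)
|010⟩: (0.4424)(0.414 + 0.3705i)(0.9808) = (0.1796 + 0.1608i)
|011⟩: (0.4424)(0.414 + 0.3705i)(0.09755 + 0.169i) = (-0.009834 + 0.04694i)
|100⟩: (0.8968)(0.8315)(0.9808) = 0.7314
|101⟩: (0.8968)(0.8315)(0.09755 + 0.169i) = (0.07274 + 0.126i)
|110⟩: (0.8968)(0.414 + 0.3705i)(0.9808) = (0.3641 + 0.3259i)
|111⟩: (0.8968)(0.414 + 0.3705i)(0.09755 + 0.169i) = (-0.01993 + 0.09516i)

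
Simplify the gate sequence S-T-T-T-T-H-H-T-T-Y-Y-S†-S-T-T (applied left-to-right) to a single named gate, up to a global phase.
S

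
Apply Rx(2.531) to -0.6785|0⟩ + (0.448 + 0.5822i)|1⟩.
(0.3513 - 0.4273i)|0⟩ + (0.1347 + 0.8221i)|1⟩

Rx(2.531) = [[cos(θ/2), −i·sin(θ/2)], [−i·sin(θ/2), cos(θ/2)]]; θ = 2.531, cos(θ/2) ≈ 0.300576, sin(θ/2) ≈ 0.953758.
With a = amp(|0⟩) = -0.6785 and b = amp(|1⟩) = (0.448 + 0.5822i):
new amp(|0⟩) = (0.300576)·a + (-0.953758i)·b = (0.3513 - 0.4273i)
new amp(|1⟩) = (-0.953758i)·a + (0.300576)·b = (0.1347 + 0.8221i)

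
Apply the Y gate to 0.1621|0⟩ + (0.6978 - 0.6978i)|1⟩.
(-0.6978 - 0.6978i)|0⟩ + 0.1621i|1⟩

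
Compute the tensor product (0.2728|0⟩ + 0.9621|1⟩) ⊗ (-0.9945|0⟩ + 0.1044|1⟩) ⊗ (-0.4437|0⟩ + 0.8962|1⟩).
0.1204|000⟩ - 0.2431|001⟩ - 0.01264|010⟩ + 0.02552|011⟩ + 0.4245|100⟩ - 0.8575|101⟩ - 0.04457|110⟩ + 0.09002|111⟩

amp(|b₁b₂…⟩) = product of the factor amplitudes for bits b₁, b₂, …; only kets whose every factor amplitude is nonzero survive.
|000⟩: (0.2728)(-0.9945)(-0.4437) = 0.1204
|001⟩: (0.2728)(-0.9945)(0.8962) = -0.2431
|010⟩: (0.2728)(0.1044)(-0.4437) = -0.01264
|011⟩: (0.2728)(0.1044)(0.8962) = 0.02552
|100⟩: (0.9621)(-0.9945)(-0.4437) = 0.4245
|101⟩: (0.9621)(-0.9945)(0.8962) = -0.8575
|110⟩: (0.9621)(0.1044)(-0.4437) = -0.04457
|111⟩: (0.9621)(0.1044)(0.8962) = 0.09002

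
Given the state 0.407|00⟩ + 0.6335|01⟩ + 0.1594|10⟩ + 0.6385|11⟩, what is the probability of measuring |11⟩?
0.4077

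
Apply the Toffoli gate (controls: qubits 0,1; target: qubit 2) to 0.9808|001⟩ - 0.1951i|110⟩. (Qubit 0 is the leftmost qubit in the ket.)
0.9808|001⟩ - 0.1951i|111⟩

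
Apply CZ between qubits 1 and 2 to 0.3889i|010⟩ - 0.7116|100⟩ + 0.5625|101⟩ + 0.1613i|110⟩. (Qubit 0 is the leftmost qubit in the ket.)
0.3889i|010⟩ - 0.7116|100⟩ + 0.5625|101⟩ + 0.1613i|110⟩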